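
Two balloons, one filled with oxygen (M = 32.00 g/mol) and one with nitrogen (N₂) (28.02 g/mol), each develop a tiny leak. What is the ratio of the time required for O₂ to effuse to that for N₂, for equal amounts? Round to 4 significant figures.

Using Graham's law: t_O₂/t_N₂ = √(M_O₂/M_N₂) = √(32.00/28.02) = √1.142 = 1.069.

1.069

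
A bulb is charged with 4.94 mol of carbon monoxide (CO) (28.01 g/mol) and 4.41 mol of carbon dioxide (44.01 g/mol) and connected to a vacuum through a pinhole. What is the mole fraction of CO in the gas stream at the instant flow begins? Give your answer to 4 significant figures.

0.5840

Each component's effusion rate ∝ (its partial pressure)·(1/√M) ∝ n_i/√M_i.
So x_CO in the escaping gas = (n_CO/√M_CO) / Σ(n_i/√M_i)
= (4.94/√28.01) / (4.94/√28.01 + 4.41/√44.01) = 0.9334/(0.9334 + 0.6648) = 0.5840.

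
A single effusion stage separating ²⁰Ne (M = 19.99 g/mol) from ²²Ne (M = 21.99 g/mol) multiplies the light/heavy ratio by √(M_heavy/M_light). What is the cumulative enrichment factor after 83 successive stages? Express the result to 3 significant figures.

52.3

Overall factor = α^83 with α = √(21.99/19.99), i.e. (21.99/19.99)^(83/2).
= 1.10005^(83/2) = 52.3.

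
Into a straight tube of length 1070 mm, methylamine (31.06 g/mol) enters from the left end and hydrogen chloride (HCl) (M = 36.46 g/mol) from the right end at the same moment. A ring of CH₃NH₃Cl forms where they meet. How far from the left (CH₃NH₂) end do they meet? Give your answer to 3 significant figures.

Graham's law gives d_CH₃NH₂/d_HCl = rate_CH₃NH₂/rate_HCl = √(M_HCl/M_CH₃NH₂) = √(36.46/31.06) = 1.083.
With d_CH₃NH₂ + d_HCl = 1070 mm, d_HCl = 1070/(1 + 1.083) = 513.6 mm.
d_CH₃NH₂ = 1070 − 513.6 = 556 mm.

556 mm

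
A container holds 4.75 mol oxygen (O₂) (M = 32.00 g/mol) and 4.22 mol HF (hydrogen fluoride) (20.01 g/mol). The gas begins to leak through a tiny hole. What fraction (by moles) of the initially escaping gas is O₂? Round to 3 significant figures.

Rate_i ∝ x_i/√M_i (Graham's law weighted by mole fraction), so the effusate composition follows n_i/√M_i.
So x_O₂ in the escaping gas = (n_O₂/√M_O₂) / Σ(n_i/√M_i)
= (4.75/√32.00) / (4.75/√32.00 + 4.22/√20.01) = 0.8397/(0.8397 + 0.9434) = 0.471.

0.471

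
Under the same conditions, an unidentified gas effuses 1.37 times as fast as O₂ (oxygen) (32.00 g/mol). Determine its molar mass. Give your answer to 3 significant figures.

By Graham's law, rate_X/rate_O₂ = √(M_O₂/M_X).
1.37 = √(32.00/M_X)
M_X = 32.00 / 1.37² = 32.00 / 1.877 = 17.0 g/mol

17.0 g/mol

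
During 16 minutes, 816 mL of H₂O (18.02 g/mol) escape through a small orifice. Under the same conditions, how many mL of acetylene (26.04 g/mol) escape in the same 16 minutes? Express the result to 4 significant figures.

By Graham's law, rate_C₂H₂/rate_H₂O = √(M_H₂O/M_C₂H₂) = √(18.02/26.04) = √0.6920 = 0.8319.
So the volume for C₂H₂ is 816 × 0.8319 = 678.8 mL.

678.8 mL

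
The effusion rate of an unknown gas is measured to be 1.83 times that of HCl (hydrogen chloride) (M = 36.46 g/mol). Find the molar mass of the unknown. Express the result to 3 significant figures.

Since effusion rate ∝ 1/√M, rate_X/rate_HCl = √(M_HCl/M_X).
1.83 = √(36.46/M_X)
M_X = 36.46 / 1.83² = 36.46 / 3.349 = 10.9 g/mol

10.9 g/mol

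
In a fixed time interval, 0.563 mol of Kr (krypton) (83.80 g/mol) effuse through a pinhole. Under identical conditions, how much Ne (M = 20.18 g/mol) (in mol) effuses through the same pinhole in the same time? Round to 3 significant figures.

1.15 mol

Since effusion rate ∝ 1/√M, rate_Ne/rate_Kr = √(M_Kr/M_Ne) = √(83.80/20.18) = √4.153 = 2.038.
So the amount for Ne is 0.563 × 2.038 = 1.15 mol.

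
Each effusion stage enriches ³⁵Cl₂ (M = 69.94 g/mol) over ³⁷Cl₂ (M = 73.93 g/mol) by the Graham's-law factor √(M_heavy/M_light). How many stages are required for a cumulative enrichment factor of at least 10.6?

86

Per stage α = (73.93/69.94)^(1/2) = 1.05705^0.5, giving ln α = 0.02774.
Need α^N ≥ 10.6 ⇒ N ≥ ln(10.6) / ln α = 2.361 / 0.02774 = 85.11.
Minimum whole number of stages: N = 86.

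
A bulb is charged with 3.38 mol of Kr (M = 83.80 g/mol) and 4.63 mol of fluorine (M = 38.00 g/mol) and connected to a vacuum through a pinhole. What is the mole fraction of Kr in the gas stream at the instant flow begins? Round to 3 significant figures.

The effusion rate of species i is ∝ p_i/√M_i ∝ n_i/√M_i.
So x_Kr in the escaping gas = (n_Kr/√M_Kr) / Σ(n_i/√M_i)
= (3.38/√83.80) / (3.38/√83.80 + 4.63/√38.00) = 0.3692/(0.3692 + 0.7511) = 0.330.

0.330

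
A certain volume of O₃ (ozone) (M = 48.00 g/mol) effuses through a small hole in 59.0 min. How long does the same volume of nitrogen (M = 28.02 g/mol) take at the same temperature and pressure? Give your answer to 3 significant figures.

45.1 min

Using Graham's law: t_N₂/t_O₃ = √(M_N₂/M_O₃) = √(28.02/48.00) = √0.5837 = 0.7640.
So the time for N₂ is 59.0 × 0.7640 = 45.1 min.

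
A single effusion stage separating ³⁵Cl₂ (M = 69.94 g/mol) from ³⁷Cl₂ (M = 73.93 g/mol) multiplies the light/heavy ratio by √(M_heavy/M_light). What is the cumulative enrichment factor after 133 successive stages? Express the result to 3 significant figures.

40.0

The single-stage factor is √(M_heavy/M_light), so 133 stages give [√(73.93/69.94)]^133 = (73.93/69.94)^(133/2).
= 1.05705^(133/2) = 40.0.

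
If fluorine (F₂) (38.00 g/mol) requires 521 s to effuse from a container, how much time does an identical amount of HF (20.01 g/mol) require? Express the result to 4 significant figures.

378.1 s

Since effusion rate ∝ 1/√M, t_HF/t_F₂ = √(M_HF/M_F₂) = √(20.01/38.00) = √0.5266 = 0.7257.
So the time for HF is 521 × 0.7257 = 378.1 s.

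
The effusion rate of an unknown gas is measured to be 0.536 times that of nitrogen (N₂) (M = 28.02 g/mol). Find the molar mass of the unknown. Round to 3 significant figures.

Since effusion rate ∝ 1/√M, rate_X/rate_N₂ = √(M_N₂/M_X).
0.536 = √(28.02/M_X)
M_X = 28.02 / 0.536² = 28.02 / 0.2873 = 97.5 g/mol

97.5 g/mol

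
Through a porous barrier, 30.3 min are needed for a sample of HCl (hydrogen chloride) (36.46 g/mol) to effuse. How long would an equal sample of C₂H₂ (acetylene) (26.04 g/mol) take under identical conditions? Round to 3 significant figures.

25.6 min

From Graham's law, t_C₂H₂/t_HCl = √(M_C₂H₂/M_HCl) = √(26.04/36.46) = √0.7142 = 0.8451.
So the time for C₂H₂ is 30.3 × 0.8451 = 25.6 min.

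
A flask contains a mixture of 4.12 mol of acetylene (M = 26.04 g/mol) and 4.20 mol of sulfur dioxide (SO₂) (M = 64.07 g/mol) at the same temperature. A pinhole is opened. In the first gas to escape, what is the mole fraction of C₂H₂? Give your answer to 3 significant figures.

0.606

Effusion rate of each component ∝ n_i/√M_i (partial pressure × 1/√M).
So x_C₂H₂ in the escaping gas = (n_C₂H₂/√M_C₂H₂) / Σ(n_i/√M_i)
= (4.12/√26.04) / (4.12/√26.04 + 4.20/√64.07) = 0.8074/(0.8074 + 0.5247) = 0.606.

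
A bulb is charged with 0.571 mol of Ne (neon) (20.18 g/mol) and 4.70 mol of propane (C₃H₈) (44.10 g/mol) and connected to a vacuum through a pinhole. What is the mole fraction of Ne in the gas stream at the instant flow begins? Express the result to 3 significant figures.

Rate_i ∝ x_i/√M_i (Graham's law weighted by mole fraction), so the effusate composition follows n_i/√M_i.
x_Ne(eff) = (n_Ne/√M_Ne) / (n_Ne/√M_Ne + n_C₃H₈/√M_C₃H₈)
= (0.571/√20.18) / (0.571/√20.18 + 4.70/√44.10) = 0.1271/(0.1271 + 0.7077) = 0.152.

0.152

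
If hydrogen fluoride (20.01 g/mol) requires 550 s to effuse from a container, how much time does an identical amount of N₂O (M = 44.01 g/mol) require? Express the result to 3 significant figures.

Using Graham's law: t_N₂O/t_HF = √(M_N₂O/M_HF) = √(44.01/20.01) = √2.199 = 1.483.
So the time for N₂O is 550 × 1.483 = 816 s.

816 s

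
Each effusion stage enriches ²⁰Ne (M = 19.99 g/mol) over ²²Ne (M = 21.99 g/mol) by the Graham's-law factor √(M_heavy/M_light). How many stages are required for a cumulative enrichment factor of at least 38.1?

Per stage α = (21.99/19.99)^(1/2) = 1.10005^0.5, giving ln α = 0.04768.
Need α^N ≥ 38.1 ⇒ N ≥ ln(38.1) / ln α = 3.640 / 0.04768 = 76.35.
Rounding up, N = 77 stages.

77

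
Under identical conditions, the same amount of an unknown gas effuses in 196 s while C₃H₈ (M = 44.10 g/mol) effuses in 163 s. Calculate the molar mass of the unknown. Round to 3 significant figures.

Since effusion rate ∝ 1/√M, t_X/t_C₃H₈ = √(M_X/M_C₃H₈).
196/163 = 1.202 = √(M_X/44.10)
M_X = 44.10 × 1.202² = 44.10 × 1.446 = 63.8 g/mol

63.8 g/mol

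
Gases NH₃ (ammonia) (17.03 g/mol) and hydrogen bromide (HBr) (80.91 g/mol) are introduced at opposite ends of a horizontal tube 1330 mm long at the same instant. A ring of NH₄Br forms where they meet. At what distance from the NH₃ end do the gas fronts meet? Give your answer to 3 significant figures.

Distances travelled in equal time are proportional to diffusion rates, so d_NH₃/d_HBr = √(M_HBr/M_NH₃) = √(80.91/17.03) = 2.180.
With d_NH₃ + d_HBr = 1330 mm, d_HBr = 1330/(1 + 2.180) = 418.3 mm.
d_NH₃ = 1330 − 418.3 = 912 mm.

912 mm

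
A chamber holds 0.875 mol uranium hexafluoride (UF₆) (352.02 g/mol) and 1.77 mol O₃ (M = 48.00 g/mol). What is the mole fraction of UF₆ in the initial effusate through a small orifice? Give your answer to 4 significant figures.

Each component's effusion rate ∝ (its partial pressure)·(1/√M) ∝ n_i/√M_i.
Mole fraction of UF₆ in the effusate = (n_UF₆/√M_UF₆) / (n_UF₆/√M_UF₆ + n_O₃/√M_O₃)
= (0.875/√352.02) / (0.875/√352.02 + 1.77/√48.00) = 0.04664/(0.04664 + 0.2555) = 0.1544.

0.1544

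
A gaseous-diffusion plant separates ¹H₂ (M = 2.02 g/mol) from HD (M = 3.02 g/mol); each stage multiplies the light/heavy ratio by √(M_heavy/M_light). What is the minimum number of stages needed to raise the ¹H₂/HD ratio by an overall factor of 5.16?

Single-stage factor α = √(3.02/2.02), so ln α = ½ ln(1.49505) = 0.2011.
Need α^N ≥ 5.16 ⇒ N ≥ ln(5.16) / ln α = 1.641 / 0.2011 = 8.16.
So at least 9 stages are needed.

9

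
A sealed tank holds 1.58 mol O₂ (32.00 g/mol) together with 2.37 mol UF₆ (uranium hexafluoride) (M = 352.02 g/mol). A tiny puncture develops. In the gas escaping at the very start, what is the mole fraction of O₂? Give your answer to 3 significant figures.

The effusion rate of species i is ∝ p_i/√M_i ∝ n_i/√M_i.
x_O₂(eff) = (n_O₂/√M_O₂) / (n_O₂/√M_O₂ + n_UF₆/√M_UF₆)
= (1.58/√32.00) / (1.58/√32.00 + 2.37/√352.02) = 0.2793/(0.2793 + 0.1263) = 0.689.

0.689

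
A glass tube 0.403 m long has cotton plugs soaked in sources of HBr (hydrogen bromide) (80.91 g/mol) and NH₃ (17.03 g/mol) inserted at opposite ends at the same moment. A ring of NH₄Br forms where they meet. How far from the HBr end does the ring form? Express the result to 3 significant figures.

The fronts meet when d_HBr + d_NH₃ = L with d_HBr/d_NH₃ = √(M_NH₃/M_HBr) (Graham's law). Here √(M_NH₃/M_HBr) = √(17.03/80.91) = 0.4588.
With d_HBr + d_NH₃ = 0.403 m, d_NH₃ = 0.403/(1 + 0.4588) = 0.2763 m.
d_HBr = 0.403 − 0.2763 = 0.127 m.

0.127 m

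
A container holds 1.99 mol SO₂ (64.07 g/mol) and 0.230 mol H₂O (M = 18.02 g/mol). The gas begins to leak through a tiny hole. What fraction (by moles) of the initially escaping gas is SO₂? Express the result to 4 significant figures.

0.8211

The effusion rate of species i is ∝ p_i/√M_i ∝ n_i/√M_i.
So x_SO₂ in the escaping gas = (n_SO₂/√M_SO₂) / Σ(n_i/√M_i)
= (1.99/√64.07) / (1.99/√64.07 + 0.230/√18.02) = 0.2486/(0.2486 + 0.05418) = 0.8211.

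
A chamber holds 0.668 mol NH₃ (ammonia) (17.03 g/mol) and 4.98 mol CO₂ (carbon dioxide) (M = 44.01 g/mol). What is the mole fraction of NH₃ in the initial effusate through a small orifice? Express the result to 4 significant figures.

0.1774

Rate_i ∝ x_i/√M_i (Graham's law weighted by mole fraction), so the effusate composition follows n_i/√M_i.
So x_NH₃ in the escaping gas = (n_NH₃/√M_NH₃) / Σ(n_i/√M_i)
= (0.668/√17.03) / (0.668/√17.03 + 4.98/√44.01) = 0.1619/(0.1619 + 0.7507) = 0.1774.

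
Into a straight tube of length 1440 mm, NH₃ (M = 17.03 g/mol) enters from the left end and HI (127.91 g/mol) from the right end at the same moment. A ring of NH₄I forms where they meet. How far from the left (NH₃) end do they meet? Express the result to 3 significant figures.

The fronts meet when d_NH₃ + d_HI = L with d_NH₃/d_HI = √(M_HI/M_NH₃) (Graham's law). Here √(M_HI/M_NH₃) = √(127.91/17.03) = 2.741.
With d_NH₃ + d_HI = 1440 mm, d_HI = 1440/(1 + 2.741) = 385.0 mm.
d_NH₃ = 1440 − 385.0 = 1060 mm.

1060 mm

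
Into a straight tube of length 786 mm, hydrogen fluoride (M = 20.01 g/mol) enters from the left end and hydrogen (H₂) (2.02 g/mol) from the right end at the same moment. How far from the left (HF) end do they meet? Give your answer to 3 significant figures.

190 mm

Graham's law gives d_HF/d_H₂ = rate_HF/rate_H₂ = √(M_H₂/M_HF) = √(2.02/20.01) = 0.3177.
With d_HF + d_H₂ = 786 mm, d_H₂ = 786/(1 + 0.3177) = 596.5 mm.
d_HF = 786 − 596.5 = 190 mm.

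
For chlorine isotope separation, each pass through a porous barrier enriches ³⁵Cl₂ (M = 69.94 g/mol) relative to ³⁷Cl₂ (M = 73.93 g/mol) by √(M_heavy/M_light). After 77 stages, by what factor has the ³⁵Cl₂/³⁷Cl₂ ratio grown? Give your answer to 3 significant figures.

Each stage multiplies the ratio by α = √(73.93/69.94), so after 77 stages the overall factor is α^77 = (73.93/69.94)^(77/2).
= 1.05705^(77/2) = 8.47.

8.47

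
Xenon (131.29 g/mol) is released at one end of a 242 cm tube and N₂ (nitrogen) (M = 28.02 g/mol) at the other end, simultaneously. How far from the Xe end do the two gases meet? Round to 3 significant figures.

76.5 cm

In equal time, each gas travels a distance ∝ its rate ∝ 1/√M, so d_Xe/d_N₂ = √(M_N₂/M_Xe) = √(28.02/131.29) = 0.4620.
With d_Xe + d_N₂ = 242 cm, d_N₂ = 242/(1 + 0.4620) = 165.5 cm.
d_Xe = 242 − 165.5 = 76.5 cm.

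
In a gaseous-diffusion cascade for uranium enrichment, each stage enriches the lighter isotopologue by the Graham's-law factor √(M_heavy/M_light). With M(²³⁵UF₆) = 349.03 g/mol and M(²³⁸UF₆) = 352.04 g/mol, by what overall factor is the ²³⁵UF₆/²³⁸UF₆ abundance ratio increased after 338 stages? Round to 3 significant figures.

4.27

After 338 stages the ratio has grown by (√(352.04/349.03))^338 = (352.04/349.03)^(338/2).
= 1.00862^169 = 4.27.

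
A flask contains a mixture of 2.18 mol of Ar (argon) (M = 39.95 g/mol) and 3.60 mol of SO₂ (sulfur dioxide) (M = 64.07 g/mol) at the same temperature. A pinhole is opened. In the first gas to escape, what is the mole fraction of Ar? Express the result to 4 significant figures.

0.4340

Rate_i ∝ x_i/√M_i (Graham's law weighted by mole fraction), so the effusate composition follows n_i/√M_i.
Mole fraction of Ar in the effusate = (n_Ar/√M_Ar) / (n_Ar/√M_Ar + n_SO₂/√M_SO₂)
= (2.18/√39.95) / (2.18/√39.95 + 3.60/√64.07) = 0.3449/(0.3449 + 0.4498) = 0.4340.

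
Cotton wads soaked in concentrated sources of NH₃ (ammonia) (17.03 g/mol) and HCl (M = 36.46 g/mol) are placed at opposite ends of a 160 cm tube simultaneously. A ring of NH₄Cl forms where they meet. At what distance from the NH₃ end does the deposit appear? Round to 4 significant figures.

95.04 cm

Distances travelled in equal time are proportional to diffusion rates, so d_NH₃/d_HCl = √(M_HCl/M_NH₃) = √(36.46/17.03) = 1.463.
With d_NH₃ + d_HCl = 160 cm, d_HCl = 160/(1 + 1.463) = 64.96 cm.
d_NH₃ = 160 − 64.96 = 95.04 cm.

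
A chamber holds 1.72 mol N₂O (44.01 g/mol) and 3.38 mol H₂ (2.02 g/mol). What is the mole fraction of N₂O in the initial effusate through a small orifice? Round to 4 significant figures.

0.09830

Effusion rate of each component ∝ n_i/√M_i (partial pressure × 1/√M).
So x_N₂O in the escaping gas = (n_N₂O/√M_N₂O) / Σ(n_i/√M_i)
= (1.72/√44.01) / (1.72/√44.01 + 3.38/√2.02) = 0.2593/(0.2593 + 2.378) = 0.09830.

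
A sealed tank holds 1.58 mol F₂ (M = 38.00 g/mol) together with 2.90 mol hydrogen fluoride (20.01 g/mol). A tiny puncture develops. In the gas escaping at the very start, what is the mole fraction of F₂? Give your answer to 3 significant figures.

0.283

The effusion rate of species i is ∝ p_i/√M_i ∝ n_i/√M_i.
Mole fraction of F₂ in the effusate = (n_F₂/√M_F₂) / (n_F₂/√M_F₂ + n_HF/√M_HF)
= (1.58/√38.00) / (1.58/√38.00 + 2.90/√20.01) = 0.2563/(0.2563 + 0.6483) = 0.283.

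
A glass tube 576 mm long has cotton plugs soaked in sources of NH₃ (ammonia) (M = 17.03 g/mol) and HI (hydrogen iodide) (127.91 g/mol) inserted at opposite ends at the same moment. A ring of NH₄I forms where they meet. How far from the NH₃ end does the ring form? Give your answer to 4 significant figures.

Distances travelled in equal time are proportional to diffusion rates, so d_NH₃/d_HI = √(M_HI/M_NH₃) = √(127.91/17.03) = 2.741.
With d_NH₃ + d_HI = 576 mm, d_HI = 576/(1 + 2.741) = 154.0 mm.
d_NH₃ = 576 − 154.0 = 422.0 mm.

422.0 mm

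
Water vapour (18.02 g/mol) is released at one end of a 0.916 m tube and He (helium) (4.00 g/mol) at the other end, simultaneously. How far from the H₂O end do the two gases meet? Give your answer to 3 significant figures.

Graham's law gives d_H₂O/d_He = rate_H₂O/rate_He = √(M_He/M_H₂O) = √(4.00/18.02) = 0.4711.
With d_H₂O + d_He = 0.916 m, d_He = 0.916/(1 + 0.4711) = 0.6226 m.
d_H₂O = 0.916 − 0.6226 = 0.293 m.

0.293 m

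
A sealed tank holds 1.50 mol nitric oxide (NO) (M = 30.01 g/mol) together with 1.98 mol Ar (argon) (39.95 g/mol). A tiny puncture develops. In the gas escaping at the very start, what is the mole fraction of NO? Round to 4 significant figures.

Effusion rate of each component ∝ n_i/√M_i (partial pressure × 1/√M).
Mole fraction of NO in the effusate = (n_NO/√M_NO) / (n_NO/√M_NO + n_Ar/√M_Ar)
= (1.50/√30.01) / (1.50/√30.01 + 1.98/√39.95) = 0.2738/(0.2738 + 0.3133) = 0.4664.

0.4664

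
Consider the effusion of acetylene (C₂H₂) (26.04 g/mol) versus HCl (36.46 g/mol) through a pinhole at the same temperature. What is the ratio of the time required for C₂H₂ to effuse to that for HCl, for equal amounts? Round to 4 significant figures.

0.8451

By Graham's law, t_C₂H₂/t_HCl = √(M_C₂H₂/M_HCl) = √(26.04/36.46) = √0.7142 = 0.8451.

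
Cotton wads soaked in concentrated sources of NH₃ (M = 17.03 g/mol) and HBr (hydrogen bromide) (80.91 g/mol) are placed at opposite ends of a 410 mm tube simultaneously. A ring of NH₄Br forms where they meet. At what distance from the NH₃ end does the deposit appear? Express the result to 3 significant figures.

281 mm

The fronts meet when d_NH₃ + d_HBr = L with d_NH₃/d_HBr = √(M_HBr/M_NH₃) (Graham's law). Here √(M_HBr/M_NH₃) = √(80.91/17.03) = 2.180.
With d_NH₃ + d_HBr = 410 mm, d_HBr = 410/(1 + 2.180) = 128.9 mm.
d_NH₃ = 410 − 128.9 = 281 mm.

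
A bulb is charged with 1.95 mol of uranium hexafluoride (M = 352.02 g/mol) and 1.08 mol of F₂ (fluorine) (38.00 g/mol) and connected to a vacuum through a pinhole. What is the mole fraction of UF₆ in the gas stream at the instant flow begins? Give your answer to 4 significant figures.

0.3723

The effusion rate of species i is ∝ p_i/√M_i ∝ n_i/√M_i.
x_UF₆(eff) = (n_UF₆/√M_UF₆) / (n_UF₆/√M_UF₆ + n_F₂/√M_F₂)
= (1.95/√352.02) / (1.95/√352.02 + 1.08/√38.00) = 0.1039/(0.1039 + 0.1752) = 0.3723.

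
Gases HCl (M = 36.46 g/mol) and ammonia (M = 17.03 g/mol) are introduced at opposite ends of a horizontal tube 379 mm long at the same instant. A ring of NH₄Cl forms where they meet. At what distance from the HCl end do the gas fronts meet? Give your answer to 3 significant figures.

Distances travelled in equal time are proportional to diffusion rates, so d_HCl/d_NH₃ = √(M_NH₃/M_HCl) = √(17.03/36.46) = 0.6834.
With d_HCl + d_NH₃ = 379 mm, d_NH₃ = 379/(1 + 0.6834) = 225.1 mm.
d_HCl = 379 − 225.1 = 154 mm.

154 mm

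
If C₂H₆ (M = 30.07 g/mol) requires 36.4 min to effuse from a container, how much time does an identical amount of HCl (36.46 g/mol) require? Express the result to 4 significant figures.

40.08 min

By Graham's law, t_HCl/t_C₂H₆ = √(M_HCl/M_C₂H₆) = √(36.46/30.07) = √1.213 = 1.101.
So the time for HCl is 36.4 × 1.101 = 40.08 min.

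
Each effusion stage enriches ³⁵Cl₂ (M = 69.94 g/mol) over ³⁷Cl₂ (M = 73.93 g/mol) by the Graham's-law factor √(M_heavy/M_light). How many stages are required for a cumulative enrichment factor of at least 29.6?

123

Single-stage factor α = √(73.93/69.94), so ln α = ½ ln(1.05705) = 0.02774.
Need α^N ≥ 29.6 ⇒ N ≥ ln(29.6) / ln α = 3.388 / 0.02774 = 122.12.
Minimum whole number of stages: N = 123.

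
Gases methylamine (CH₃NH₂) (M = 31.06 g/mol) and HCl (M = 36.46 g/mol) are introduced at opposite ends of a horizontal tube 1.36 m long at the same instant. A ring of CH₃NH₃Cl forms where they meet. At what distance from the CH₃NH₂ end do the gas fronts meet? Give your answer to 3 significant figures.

The fronts meet when d_CH₃NH₂ + d_HCl = L with d_CH₃NH₂/d_HCl = √(M_HCl/M_CH₃NH₂) (Graham's law). Here √(M_HCl/M_CH₃NH₂) = √(36.46/31.06) = 1.083.
With d_CH₃NH₂ + d_HCl = 1.36 m, d_HCl = 1.36/(1 + 1.083) = 0.6528 m.
d_CH₃NH₂ = 1.36 − 0.6528 = 0.707 m.

0.707 m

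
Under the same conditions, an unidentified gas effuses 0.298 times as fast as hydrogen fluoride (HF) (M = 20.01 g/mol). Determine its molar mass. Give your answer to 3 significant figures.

Since effusion rate ∝ 1/√M, rate_X/rate_HF = √(M_HF/M_X).
0.298 = √(20.01/M_X)
M_X = 20.01 / 0.298² = 20.01 / 0.08880 = 225 g/mol

225 g/mol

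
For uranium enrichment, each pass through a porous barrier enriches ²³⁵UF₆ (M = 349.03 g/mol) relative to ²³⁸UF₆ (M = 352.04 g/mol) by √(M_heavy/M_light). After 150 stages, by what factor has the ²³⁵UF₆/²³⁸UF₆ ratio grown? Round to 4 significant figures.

1.904

Overall factor = α^150 with α = √(352.04/349.03), i.e. (352.04/349.03)^(150/2).
= 1.00862^75 = 1.904.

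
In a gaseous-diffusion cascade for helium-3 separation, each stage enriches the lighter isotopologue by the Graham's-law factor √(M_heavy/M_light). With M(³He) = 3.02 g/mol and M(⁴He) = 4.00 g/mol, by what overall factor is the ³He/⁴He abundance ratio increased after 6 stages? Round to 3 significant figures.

The single-stage factor is √(M_heavy/M_light), so 6 stages give [√(4.00/3.02)]^6 = (4.00/3.02)^(6/2).
= 1.32450^3 = 2.32.

2.32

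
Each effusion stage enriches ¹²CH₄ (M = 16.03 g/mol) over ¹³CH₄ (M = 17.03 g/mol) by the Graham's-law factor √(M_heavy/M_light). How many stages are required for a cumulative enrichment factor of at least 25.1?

107

Per stage α = (17.03/16.03)^(1/2) = 1.06238^0.5, giving ln α = 0.03026.
Need α^N ≥ 25.1 ⇒ N ≥ ln(25.1) / ln α = 3.223 / 0.03026 = 106.52.
Rounding up, N = 107 stages.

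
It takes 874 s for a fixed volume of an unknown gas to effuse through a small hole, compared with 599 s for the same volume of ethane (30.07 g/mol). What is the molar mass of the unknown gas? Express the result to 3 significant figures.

64.0 g/mol

Using Graham's law: t_X/t_C₂H₆ = √(M_X/M_C₂H₆).
874/599 = 1.459 = √(M_X/30.07)
M_X = 30.07 × 1.459² = 30.07 × 2.129 = 64.0 g/mol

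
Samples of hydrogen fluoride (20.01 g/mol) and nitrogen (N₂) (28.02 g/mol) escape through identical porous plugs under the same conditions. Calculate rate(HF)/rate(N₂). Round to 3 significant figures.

Using Graham's law: rate_HF/rate_N₂ = √(M_N₂/M_HF) = √(28.02/20.01) = √1.400 = 1.18.

1.18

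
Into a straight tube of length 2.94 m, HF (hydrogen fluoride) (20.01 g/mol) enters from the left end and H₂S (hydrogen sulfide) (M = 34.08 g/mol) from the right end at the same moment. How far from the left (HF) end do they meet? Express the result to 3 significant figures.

1.66 m

In equal time, each gas travels a distance ∝ its rate ∝ 1/√M, so d_HF/d_H₂S = √(M_H₂S/M_HF) = √(34.08/20.01) = 1.305.
With d_HF + d_H₂S = 2.94 m, d_H₂S = 2.94/(1 + 1.305) = 1.275 m.
d_HF = 2.94 − 1.275 = 1.66 m.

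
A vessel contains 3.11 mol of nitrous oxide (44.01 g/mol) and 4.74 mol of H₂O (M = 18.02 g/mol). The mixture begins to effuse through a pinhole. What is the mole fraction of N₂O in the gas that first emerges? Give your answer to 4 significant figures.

0.2957

Rate_i ∝ x_i/√M_i (Graham's law weighted by mole fraction), so the effusate composition follows n_i/√M_i.
So x_N₂O in the escaping gas = (n_N₂O/√M_N₂O) / Σ(n_i/√M_i)
= (3.11/√44.01) / (3.11/√44.01 + 4.74/√18.02) = 0.4688/(0.4688 + 1.117) = 0.2957.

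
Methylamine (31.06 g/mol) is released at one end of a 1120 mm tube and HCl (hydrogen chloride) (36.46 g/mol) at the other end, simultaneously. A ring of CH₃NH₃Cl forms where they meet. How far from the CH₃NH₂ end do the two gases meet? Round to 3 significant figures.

The fronts meet when d_CH₃NH₂ + d_HCl = L with d_CH₃NH₂/d_HCl = √(M_HCl/M_CH₃NH₂) (Graham's law). Here √(M_HCl/M_CH₃NH₂) = √(36.46/31.06) = 1.083.
With d_CH₃NH₂ + d_HCl = 1120 mm, d_HCl = 1120/(1 + 1.083) = 537.6 mm.
d_CH₃NH₂ = 1120 − 537.6 = 582 mm.

582 mm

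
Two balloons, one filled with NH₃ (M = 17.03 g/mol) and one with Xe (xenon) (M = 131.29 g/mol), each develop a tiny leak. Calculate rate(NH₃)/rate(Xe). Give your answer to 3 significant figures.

2.78

Since effusion rate ∝ 1/√M, rate_NH₃/rate_Xe = √(M_Xe/M_NH₃) = √(131.29/17.03) = √7.709 = 2.78.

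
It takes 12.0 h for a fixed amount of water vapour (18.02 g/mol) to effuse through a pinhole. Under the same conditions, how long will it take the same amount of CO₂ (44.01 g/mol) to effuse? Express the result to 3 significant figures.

18.8 h

Since effusion rate ∝ 1/√M, t_CO₂/t_H₂O = √(M_CO₂/M_H₂O) = √(44.01/18.02) = √2.442 = 1.563.
So the time for CO₂ is 12.0 × 1.563 = 18.8 h.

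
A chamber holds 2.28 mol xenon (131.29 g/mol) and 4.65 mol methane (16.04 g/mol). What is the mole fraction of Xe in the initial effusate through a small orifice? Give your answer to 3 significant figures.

0.146

The effusion rate of species i is ∝ p_i/√M_i ∝ n_i/√M_i.
Mole fraction of Xe in the effusate = (n_Xe/√M_Xe) / (n_Xe/√M_Xe + n_CH₄/√M_CH₄)
= (2.28/√131.29) / (2.28/√131.29 + 4.65/√16.04) = 0.1990/(0.1990 + 1.161) = 0.146.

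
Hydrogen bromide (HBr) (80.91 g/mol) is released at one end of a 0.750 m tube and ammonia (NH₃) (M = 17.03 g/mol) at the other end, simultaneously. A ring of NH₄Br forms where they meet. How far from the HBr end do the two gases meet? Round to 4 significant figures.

0.2359 m

The fronts meet when d_HBr + d_NH₃ = L with d_HBr/d_NH₃ = √(M_NH₃/M_HBr) (Graham's law). Here √(M_NH₃/M_HBr) = √(17.03/80.91) = 0.4588.
With d_HBr + d_NH₃ = 0.750 m, d_NH₃ = 0.750/(1 + 0.4588) = 0.5141 m.
d_HBr = 0.750 − 0.5141 = 0.2359 m.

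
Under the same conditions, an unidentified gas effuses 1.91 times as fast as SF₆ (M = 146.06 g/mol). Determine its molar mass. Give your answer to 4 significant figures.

40.04 g/mol

Graham's law gives rate_X/rate_SF₆ = √(M_SF₆/M_X).
1.91 = √(146.06/M_X)
M_X = 146.06 / 1.91² = 146.06 / 3.648 = 40.04 g/mol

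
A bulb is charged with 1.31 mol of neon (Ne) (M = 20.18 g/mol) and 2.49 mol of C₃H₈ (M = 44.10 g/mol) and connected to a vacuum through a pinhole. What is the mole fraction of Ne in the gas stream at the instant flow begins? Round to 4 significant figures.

0.4375

Rate_i ∝ x_i/√M_i (Graham's law weighted by mole fraction), so the effusate composition follows n_i/√M_i.
x_Ne(eff) = (n_Ne/√M_Ne) / (n_Ne/√M_Ne + n_C₃H₈/√M_C₃H₈)
= (1.31/√20.18) / (1.31/√20.18 + 2.49/√44.10) = 0.2916/(0.2916 + 0.3750) = 0.4375.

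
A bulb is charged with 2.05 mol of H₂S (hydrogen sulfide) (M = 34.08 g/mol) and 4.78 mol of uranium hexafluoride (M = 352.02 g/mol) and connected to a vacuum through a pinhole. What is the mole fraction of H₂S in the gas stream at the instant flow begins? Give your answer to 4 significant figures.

0.5795

Rate_i ∝ x_i/√M_i (Graham's law weighted by mole fraction), so the effusate composition follows n_i/√M_i.
Mole fraction of H₂S in the effusate = (n_H₂S/√M_H₂S) / (n_H₂S/√M_H₂S + n_UF₆/√M_UF₆)
= (2.05/√34.08) / (2.05/√34.08 + 4.78/√352.02) = 0.3512/(0.3512 + 0.2548) = 0.5795.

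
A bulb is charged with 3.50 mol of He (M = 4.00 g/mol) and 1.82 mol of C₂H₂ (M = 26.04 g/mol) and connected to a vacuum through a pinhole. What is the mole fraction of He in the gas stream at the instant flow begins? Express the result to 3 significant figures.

0.831

Rate_i ∝ x_i/√M_i (Graham's law weighted by mole fraction), so the effusate composition follows n_i/√M_i.
So x_He in the escaping gas = (n_He/√M_He) / Σ(n_i/√M_i)
= (3.50/√4.00) / (3.50/√4.00 + 1.82/√26.04) = 1.750/(1.750 + 0.3567) = 0.831.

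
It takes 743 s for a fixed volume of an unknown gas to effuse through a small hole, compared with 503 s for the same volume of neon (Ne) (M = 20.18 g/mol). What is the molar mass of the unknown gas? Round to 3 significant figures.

Since effusion rate ∝ 1/√M, t_X/t_Ne = √(M_X/M_Ne).
743/503 = 1.477 = √(M_X/20.18)
M_X = 20.18 × 1.477² = 20.18 × 2.182 = 44.0 g/mol

44.0 g/mol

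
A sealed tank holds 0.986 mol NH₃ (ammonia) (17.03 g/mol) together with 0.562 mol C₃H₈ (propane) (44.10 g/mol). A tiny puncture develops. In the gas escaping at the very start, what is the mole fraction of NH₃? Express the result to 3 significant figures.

Each component's effusion rate ∝ (its partial pressure)·(1/√M) ∝ n_i/√M_i.
Mole fraction of NH₃ in the effusate = (n_NH₃/√M_NH₃) / (n_NH₃/√M_NH₃ + n_C₃H₈/√M_C₃H₈)
= (0.986/√17.03) / (0.986/√17.03 + 0.562/√44.10) = 0.2389/(0.2389 + 0.08463) = 0.738.

0.738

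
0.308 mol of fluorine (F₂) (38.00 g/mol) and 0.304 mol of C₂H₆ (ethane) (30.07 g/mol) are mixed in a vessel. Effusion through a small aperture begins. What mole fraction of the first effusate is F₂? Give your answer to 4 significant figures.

0.4740

Each component's effusion rate ∝ (its partial pressure)·(1/√M) ∝ n_i/√M_i.
So x_F₂ in the escaping gas = (n_F₂/√M_F₂) / Σ(n_i/√M_i)
= (0.308/√38.00) / (0.308/√38.00 + 0.304/√30.07) = 0.04996/(0.04996 + 0.05544) = 0.4740.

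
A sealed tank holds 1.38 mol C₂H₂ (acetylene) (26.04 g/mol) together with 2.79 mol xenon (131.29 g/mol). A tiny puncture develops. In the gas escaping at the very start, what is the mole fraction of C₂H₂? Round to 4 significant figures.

0.5262

Rate_i ∝ x_i/√M_i (Graham's law weighted by mole fraction), so the effusate composition follows n_i/√M_i.
Mole fraction of C₂H₂ in the effusate = (n_C₂H₂/√M_C₂H₂) / (n_C₂H₂/√M_C₂H₂ + n_Xe/√M_Xe)
= (1.38/√26.04) / (1.38/√26.04 + 2.79/√131.29) = 0.2704/(0.2704 + 0.2435) = 0.5262.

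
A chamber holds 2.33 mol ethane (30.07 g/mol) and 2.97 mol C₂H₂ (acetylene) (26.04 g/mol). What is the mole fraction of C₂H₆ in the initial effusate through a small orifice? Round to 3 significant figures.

0.422

The effusion rate of species i is ∝ p_i/√M_i ∝ n_i/√M_i.
Mole fraction of C₂H₆ in the effusate = (n_C₂H₆/√M_C₂H₆) / (n_C₂H₆/√M_C₂H₆ + n_C₂H₂/√M_C₂H₂)
= (2.33/√30.07) / (2.33/√30.07 + 2.97/√26.04) = 0.4249/(0.4249 + 0.5820) = 0.422.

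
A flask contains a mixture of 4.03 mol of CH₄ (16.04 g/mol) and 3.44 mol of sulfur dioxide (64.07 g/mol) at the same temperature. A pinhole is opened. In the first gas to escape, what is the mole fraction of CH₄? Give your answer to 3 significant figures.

0.701

Each component's effusion rate ∝ (its partial pressure)·(1/√M) ∝ n_i/√M_i.
Mole fraction of CH₄ in the effusate = (n_CH₄/√M_CH₄) / (n_CH₄/√M_CH₄ + n_SO₂/√M_SO₂)
= (4.03/√16.04) / (4.03/√16.04 + 3.44/√64.07) = 1.006/(1.006 + 0.4298) = 0.701.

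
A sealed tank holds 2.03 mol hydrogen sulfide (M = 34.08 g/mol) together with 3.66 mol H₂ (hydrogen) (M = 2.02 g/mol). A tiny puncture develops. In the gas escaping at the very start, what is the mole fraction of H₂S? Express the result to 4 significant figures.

The effusion rate of species i is ∝ p_i/√M_i ∝ n_i/√M_i.
So x_H₂S in the escaping gas = (n_H₂S/√M_H₂S) / Σ(n_i/√M_i)
= (2.03/√34.08) / (2.03/√34.08 + 3.66/√2.02) = 0.3477/(0.3477 + 2.575) = 0.1190.

0.1190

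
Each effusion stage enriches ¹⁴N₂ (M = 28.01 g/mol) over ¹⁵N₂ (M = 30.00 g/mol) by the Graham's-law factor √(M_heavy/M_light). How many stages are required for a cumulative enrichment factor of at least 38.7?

Single-stage factor α = √(30.00/28.01), so ln α = ½ ln(1.07105) = 0.03432.
Need α^N ≥ 38.7 ⇒ N ≥ ln(38.7) / ln α = 3.656 / 0.03432 = 106.53.
So at least 107 stages are needed.

107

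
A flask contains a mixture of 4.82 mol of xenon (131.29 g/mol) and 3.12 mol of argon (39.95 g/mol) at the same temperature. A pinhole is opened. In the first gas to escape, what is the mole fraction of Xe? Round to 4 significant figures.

Rate_i ∝ x_i/√M_i (Graham's law weighted by mole fraction), so the effusate composition follows n_i/√M_i.
x_Xe(eff) = (n_Xe/√M_Xe) / (n_Xe/√M_Xe + n_Ar/√M_Ar)
= (4.82/√131.29) / (4.82/√131.29 + 3.12/√39.95) = 0.4207/(0.4207 + 0.4936) = 0.4601.

0.4601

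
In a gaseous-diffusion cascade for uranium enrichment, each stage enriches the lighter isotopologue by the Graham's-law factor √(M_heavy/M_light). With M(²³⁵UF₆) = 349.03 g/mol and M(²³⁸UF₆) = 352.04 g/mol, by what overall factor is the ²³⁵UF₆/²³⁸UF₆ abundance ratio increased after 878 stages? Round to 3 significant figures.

Overall factor = α^878 with α = √(352.04/349.03), i.e. (352.04/349.03)^(878/2).
= 1.00862^439 = 43.4.

43.4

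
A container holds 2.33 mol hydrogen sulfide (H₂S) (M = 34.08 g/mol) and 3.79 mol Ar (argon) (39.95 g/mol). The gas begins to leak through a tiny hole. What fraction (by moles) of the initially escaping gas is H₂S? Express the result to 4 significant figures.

Rate_i ∝ x_i/√M_i (Graham's law weighted by mole fraction), so the effusate composition follows n_i/√M_i.
x_H₂S(eff) = (n_H₂S/√M_H₂S) / (n_H₂S/√M_H₂S + n_Ar/√M_Ar)
= (2.33/√34.08) / (2.33/√34.08 + 3.79/√39.95) = 0.3991/(0.3991 + 0.5996) = 0.3996.

0.3996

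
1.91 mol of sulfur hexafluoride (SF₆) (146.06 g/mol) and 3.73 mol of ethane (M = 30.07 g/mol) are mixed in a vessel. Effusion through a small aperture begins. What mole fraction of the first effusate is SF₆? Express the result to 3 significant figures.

0.189

Effusion rate of each component ∝ n_i/√M_i (partial pressure × 1/√M).
So x_SF₆ in the escaping gas = (n_SF₆/√M_SF₆) / Σ(n_i/√M_i)
= (1.91/√146.06) / (1.91/√146.06 + 3.73/√30.07) = 0.1580/(0.1580 + 0.6802) = 0.189.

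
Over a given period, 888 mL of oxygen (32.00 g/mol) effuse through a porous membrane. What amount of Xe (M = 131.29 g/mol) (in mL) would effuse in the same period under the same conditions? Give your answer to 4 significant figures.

Using Graham's law: rate_Xe/rate_O₂ = √(M_O₂/M_Xe) = √(32.00/131.29) = √0.2437 = 0.4937.
So the volume for Xe is 888 × 0.4937 = 438.4 mL.

438.4 mL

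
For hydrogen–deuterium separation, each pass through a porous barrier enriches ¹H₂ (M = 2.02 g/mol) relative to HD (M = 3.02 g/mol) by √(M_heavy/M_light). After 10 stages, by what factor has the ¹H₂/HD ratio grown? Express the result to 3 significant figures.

7.47

The single-stage factor is √(M_heavy/M_light), so 10 stages give [√(3.02/2.02)]^10 = (3.02/2.02)^(10/2).
= 1.49505^5 = 7.47.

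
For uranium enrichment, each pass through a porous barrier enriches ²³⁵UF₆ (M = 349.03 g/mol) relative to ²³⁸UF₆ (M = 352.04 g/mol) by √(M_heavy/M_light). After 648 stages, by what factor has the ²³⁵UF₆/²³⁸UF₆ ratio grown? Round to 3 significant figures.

Overall factor = α^648 with α = √(352.04/349.03), i.e. (352.04/349.03)^(648/2).
= 1.00862^324 = 16.2.

16.2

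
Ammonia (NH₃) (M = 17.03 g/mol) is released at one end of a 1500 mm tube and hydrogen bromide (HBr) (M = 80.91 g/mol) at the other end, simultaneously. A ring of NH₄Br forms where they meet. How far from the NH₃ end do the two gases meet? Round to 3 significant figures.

1030 mm

Distances travelled in equal time are proportional to diffusion rates, so d_NH₃/d_HBr = √(M_HBr/M_NH₃) = √(80.91/17.03) = 2.180.
With d_NH₃ + d_HBr = 1500 mm, d_HBr = 1500/(1 + 2.180) = 471.7 mm.
d_NH₃ = 1500 − 471.7 = 1030 mm.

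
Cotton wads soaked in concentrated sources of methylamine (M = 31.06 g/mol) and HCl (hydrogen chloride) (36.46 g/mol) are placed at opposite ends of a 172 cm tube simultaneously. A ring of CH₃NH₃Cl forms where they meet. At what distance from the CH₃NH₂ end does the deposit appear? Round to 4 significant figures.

89.44 cm

Distances travelled in equal time are proportional to diffusion rates, so d_CH₃NH₂/d_HCl = √(M_HCl/M_CH₃NH₂) = √(36.46/31.06) = 1.083.
With d_CH₃NH₂ + d_HCl = 172 cm, d_HCl = 172/(1 + 1.083) = 82.56 cm.
d_CH₃NH₂ = 172 − 82.56 = 89.44 cm.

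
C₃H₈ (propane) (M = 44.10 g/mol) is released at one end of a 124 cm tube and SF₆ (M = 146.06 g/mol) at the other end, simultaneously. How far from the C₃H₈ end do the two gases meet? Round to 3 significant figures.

In equal time, each gas travels a distance ∝ its rate ∝ 1/√M, so d_C₃H₈/d_SF₆ = √(M_SF₆/M_C₃H₈) = √(146.06/44.10) = 1.820.
With d_C₃H₈ + d_SF₆ = 124 cm, d_SF₆ = 124/(1 + 1.820) = 43.97 cm.
d_C₃H₈ = 124 − 43.97 = 80.0 cm.

80.0 cm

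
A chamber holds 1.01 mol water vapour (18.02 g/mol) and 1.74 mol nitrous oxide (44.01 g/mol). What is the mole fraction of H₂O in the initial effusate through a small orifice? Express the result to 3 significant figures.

0.476

Effusion rate of each component ∝ n_i/√M_i (partial pressure × 1/√M).
Mole fraction of H₂O in the effusate = (n_H₂O/√M_H₂O) / (n_H₂O/√M_H₂O + n_N₂O/√M_N₂O)
= (1.01/√18.02) / (1.01/√18.02 + 1.74/√44.01) = 0.2379/(0.2379 + 0.2623) = 0.476.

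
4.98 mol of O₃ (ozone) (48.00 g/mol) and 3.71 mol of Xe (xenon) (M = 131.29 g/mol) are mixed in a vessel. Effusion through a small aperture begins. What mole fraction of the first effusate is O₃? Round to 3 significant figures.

Rate_i ∝ x_i/√M_i (Graham's law weighted by mole fraction), so the effusate composition follows n_i/√M_i.
Mole fraction of O₃ in the effusate = (n_O₃/√M_O₃) / (n_O₃/√M_O₃ + n_Xe/√M_Xe)
= (4.98/√48.00) / (4.98/√48.00 + 3.71/√131.29) = 0.7188/(0.7188 + 0.3238) = 0.689.

0.689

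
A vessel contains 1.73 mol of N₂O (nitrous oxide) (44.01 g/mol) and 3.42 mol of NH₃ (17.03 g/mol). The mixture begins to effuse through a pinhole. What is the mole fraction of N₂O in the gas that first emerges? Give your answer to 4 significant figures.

0.2394

The effusion rate of species i is ∝ p_i/√M_i ∝ n_i/√M_i.
x_N₂O(eff) = (n_N₂O/√M_N₂O) / (n_N₂O/√M_N₂O + n_NH₃/√M_NH₃)
= (1.73/√44.01) / (1.73/√44.01 + 3.42/√17.03) = 0.2608/(0.2608 + 0.8287) = 0.2394.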